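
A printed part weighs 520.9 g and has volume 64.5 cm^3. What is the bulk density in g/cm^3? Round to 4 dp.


rho = 520.9 / 64.5 = 8.076 g/cm^3


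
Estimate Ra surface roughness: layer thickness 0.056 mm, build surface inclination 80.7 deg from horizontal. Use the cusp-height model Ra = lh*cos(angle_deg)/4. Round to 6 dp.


Ra = 0.056 * cos(80.7) / 4 = 0.002262 mm


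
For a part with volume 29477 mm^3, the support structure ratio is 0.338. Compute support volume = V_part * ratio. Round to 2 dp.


V_support = 29477 * 0.338 = 9963.23 mm^3


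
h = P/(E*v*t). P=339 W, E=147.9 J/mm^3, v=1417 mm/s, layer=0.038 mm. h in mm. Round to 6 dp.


h = 339 / (147.9*1417*0.038) = 0.042567 mm


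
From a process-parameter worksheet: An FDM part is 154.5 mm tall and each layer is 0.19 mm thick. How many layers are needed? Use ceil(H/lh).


Layers = ceil(154.5/0.19) = 814


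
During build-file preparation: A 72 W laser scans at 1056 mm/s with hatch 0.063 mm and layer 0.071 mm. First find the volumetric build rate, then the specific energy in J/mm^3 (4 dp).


Build rate = 1056 * 0.063 * 0.071 = 4.723488 mm^3/s
SE = 72 / 4.723488 = 15.243 J/mm^3


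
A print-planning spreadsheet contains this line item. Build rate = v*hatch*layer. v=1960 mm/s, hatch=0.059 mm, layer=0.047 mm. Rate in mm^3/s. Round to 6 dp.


Rate = 1960 * 0.059 * 0.047 = 5.43508 mm^3/s


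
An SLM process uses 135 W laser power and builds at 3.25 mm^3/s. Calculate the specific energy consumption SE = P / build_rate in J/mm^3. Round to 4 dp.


SE = 135 / 3.25 = 41.5385 J/mm^3


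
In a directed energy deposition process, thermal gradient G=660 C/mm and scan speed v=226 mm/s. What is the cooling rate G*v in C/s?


CR = 660 * 226 = 149160 C/s


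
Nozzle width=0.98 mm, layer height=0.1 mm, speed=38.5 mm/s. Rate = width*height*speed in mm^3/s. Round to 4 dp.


Rate = 0.98 * 0.1 * 38.5 = 3.773 mm^3/s


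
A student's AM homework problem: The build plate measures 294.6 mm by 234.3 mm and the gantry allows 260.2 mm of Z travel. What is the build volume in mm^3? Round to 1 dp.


V = 294.6 * 234.3 * 260.2 = 17960247.8 mm^3


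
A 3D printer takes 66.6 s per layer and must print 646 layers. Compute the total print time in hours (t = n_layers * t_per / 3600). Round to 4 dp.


t = 646 * 66.6 / 3600 = 11.951 hrs


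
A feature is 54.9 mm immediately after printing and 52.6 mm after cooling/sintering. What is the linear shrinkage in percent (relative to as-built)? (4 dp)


Shrinkage = ((54.9-52.6)/54.9)*100 = 4.1894 %


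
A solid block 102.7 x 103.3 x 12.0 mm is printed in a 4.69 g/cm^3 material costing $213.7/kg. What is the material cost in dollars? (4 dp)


V = 102.7 * 103.3 * 12.0 = 127306.92 mm^3 = 127.30692 cm^3
Mass = 127.30692 * 4.69 / 1000 = 0.59706945 kg
Cost = 0.59706945 * 213.7 = 127.5937 $


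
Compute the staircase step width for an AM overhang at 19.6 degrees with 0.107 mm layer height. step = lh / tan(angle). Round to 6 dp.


step = 0.107 / tan(19.6) = 0.300491 mm


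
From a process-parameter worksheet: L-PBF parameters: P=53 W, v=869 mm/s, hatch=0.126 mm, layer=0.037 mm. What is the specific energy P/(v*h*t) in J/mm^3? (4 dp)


Build rate = 869 * 0.126 * 0.037 = 4.051278 mm^3/s
SE = 53 / 4.051278 = 13.0823 J/mm^3


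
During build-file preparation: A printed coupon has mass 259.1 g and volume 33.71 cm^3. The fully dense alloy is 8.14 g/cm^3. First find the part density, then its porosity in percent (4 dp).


rho_part = 259.1 / 33.71 = 7.68614654 g/cm^3
Porosity = (1 - 7.68614654/8.14)*100 = 5.5756 %


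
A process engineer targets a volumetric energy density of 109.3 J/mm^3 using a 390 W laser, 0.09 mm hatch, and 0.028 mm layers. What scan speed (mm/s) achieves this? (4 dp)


v = 390 / (109.3*0.09*0.028) = 1415.9369 mm/s


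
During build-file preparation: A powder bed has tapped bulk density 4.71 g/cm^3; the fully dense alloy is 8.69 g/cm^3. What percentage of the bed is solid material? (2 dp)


Packing = (4.71/8.69)*100 = 54.2 %


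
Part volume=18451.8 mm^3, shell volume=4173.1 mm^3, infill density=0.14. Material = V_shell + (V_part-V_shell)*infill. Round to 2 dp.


V_infill = (18451.8 - 4173.1) * 0.14 = 1999.02
V_total = 4173.1 + 1999.02 = 6172.12 mm^3


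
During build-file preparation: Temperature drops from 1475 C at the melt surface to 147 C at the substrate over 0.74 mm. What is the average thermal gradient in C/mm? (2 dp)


G = (1475-147)/0.74 = 1794.59 C/mm


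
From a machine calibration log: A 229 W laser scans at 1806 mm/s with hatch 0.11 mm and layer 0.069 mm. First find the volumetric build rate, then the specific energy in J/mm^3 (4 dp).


Build rate = 1806 * 0.11 * 0.069 = 13.70754 mm^3/s
SE = 229 / 13.70754 = 16.7061 J/mm^3


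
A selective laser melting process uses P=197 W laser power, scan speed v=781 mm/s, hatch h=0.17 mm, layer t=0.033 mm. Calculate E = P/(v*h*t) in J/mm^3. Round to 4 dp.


E = 197 / (781*0.17*0.033) = 44.9627 J/mm^3


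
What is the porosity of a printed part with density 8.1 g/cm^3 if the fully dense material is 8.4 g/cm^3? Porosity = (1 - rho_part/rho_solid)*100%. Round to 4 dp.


Porosity = (1-8.1/8.4)*100 = 3.5714 %


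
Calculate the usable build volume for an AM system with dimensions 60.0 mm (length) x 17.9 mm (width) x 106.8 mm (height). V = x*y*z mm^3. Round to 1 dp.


V = 60.0 * 17.9 * 106.8 = 114703.2 mm^3


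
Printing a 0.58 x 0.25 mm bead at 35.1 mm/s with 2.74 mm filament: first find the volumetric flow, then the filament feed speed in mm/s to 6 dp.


Q = 0.58 * 0.25 * 35.1 = 5.0895 mm^3/s
A_fil = pi*(2.74/2)^2 = 5.89645525 mm^2
v_feed = 5.0895 / 5.89645525 = 0.863146 mm/s


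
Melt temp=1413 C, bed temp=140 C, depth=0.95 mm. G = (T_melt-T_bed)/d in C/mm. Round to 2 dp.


G = (1413-140)/0.95 = 1340.0 C/mm


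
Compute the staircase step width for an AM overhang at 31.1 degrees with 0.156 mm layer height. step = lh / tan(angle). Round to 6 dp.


step = 0.156 / tan(31.1) = 0.258604 mm


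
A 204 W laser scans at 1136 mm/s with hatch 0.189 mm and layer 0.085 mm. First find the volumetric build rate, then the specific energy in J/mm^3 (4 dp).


Build rate = 1136 * 0.189 * 0.085 = 18.24984 mm^3/s
SE = 204 / 18.24984 = 11.1782 J/mm^3


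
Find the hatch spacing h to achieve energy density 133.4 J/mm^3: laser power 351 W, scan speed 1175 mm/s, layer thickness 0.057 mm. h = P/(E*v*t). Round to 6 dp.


h = 351 / (133.4*1175*0.057) = 0.039286 mm


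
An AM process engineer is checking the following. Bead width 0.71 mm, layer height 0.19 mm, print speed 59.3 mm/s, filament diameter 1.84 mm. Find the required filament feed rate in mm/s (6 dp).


Q = 0.71 * 0.19 * 59.3 = 7.99957 mm^3/s
A_fil = pi*(1.84/2)^2 = 2.65904402 mm^2
v_feed = 7.99957 / 2.65904402 = 3.008438 mm/s


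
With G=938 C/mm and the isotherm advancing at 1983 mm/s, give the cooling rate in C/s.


CR = 938 * 1983 = 1860054 C/s


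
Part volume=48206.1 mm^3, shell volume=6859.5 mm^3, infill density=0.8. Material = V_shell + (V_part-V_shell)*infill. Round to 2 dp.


V_infill = (48206.1 - 6859.5) * 0.8 = 33077.28
V_total = 6859.5 + 33077.28 = 39936.78 mm^3


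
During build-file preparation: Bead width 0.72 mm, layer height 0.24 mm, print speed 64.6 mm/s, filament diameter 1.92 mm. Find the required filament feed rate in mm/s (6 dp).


Q = 0.72 * 0.24 * 64.6 = 11.16288 mm^3/s
A_fil = pi*(1.92/2)^2 = 2.89529179 mm^2
v_feed = 11.16288 / 2.89529179 = 3.855528 mm/s


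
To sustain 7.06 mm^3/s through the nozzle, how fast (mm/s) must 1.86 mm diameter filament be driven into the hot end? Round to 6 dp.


A = pi*(1.86/2)^2 = 2.717163
v = 7.06 / 2.717163 = 2.598298 mm/s


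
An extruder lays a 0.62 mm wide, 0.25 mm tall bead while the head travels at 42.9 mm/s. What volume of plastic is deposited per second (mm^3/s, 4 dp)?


Rate = 0.62 * 0.25 * 42.9 = 6.6495 mm^3/s


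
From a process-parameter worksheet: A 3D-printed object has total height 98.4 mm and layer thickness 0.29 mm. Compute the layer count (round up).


Layers = ceil(98.4/0.29) = 340


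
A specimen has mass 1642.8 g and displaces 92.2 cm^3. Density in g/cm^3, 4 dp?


rho = 1642.8 / 92.2 = 17.8178 g/cm^3


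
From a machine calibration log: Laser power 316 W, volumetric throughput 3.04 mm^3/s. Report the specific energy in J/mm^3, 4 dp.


SE = 316 / 3.04 = 103.9474 J/mm^3


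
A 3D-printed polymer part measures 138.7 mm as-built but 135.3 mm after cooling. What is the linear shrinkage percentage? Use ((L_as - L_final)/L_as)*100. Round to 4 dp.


Shrinkage = ((138.7-135.3)/138.7)*100 = 2.4513 %


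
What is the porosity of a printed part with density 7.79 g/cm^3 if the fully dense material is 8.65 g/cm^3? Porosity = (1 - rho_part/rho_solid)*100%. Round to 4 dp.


Porosity = (1-7.79/8.65)*100 = 9.9422 %


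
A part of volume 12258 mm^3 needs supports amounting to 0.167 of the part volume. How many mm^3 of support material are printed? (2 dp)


V_support = 12258 * 0.167 = 2047.09 mm^3


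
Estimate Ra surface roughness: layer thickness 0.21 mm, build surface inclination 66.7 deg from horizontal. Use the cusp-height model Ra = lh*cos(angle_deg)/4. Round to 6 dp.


Ra = 0.21 * cos(66.7) / 4 = 0.020766 mm


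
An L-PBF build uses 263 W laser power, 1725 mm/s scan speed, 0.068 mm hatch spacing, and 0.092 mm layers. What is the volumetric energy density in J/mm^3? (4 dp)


E = 263 / (1725*0.068*0.092) = 24.3708 J/mm^3


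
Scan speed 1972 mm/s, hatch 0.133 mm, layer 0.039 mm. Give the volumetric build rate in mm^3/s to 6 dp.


Rate = 1972 * 0.133 * 0.039 = 10.228764 mm^3/s


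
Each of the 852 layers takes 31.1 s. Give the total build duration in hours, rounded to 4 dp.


t = 852 * 31.1 / 3600 = 7.3603 hrs


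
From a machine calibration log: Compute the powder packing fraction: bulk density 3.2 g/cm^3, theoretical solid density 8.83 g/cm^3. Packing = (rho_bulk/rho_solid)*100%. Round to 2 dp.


Packing = (3.2/8.83)*100 = 36.24 %


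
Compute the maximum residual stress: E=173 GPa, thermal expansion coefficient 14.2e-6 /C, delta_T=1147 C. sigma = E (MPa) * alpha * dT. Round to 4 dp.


sigma = 173*1000 * 14.2e-6 * 1147 = 2817.7202 MPa


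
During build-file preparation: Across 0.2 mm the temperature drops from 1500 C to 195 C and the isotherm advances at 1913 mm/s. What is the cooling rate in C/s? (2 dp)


G = (1500-195)/0.2 = 6525.0 C/mm
CR = 6525.0 * 1913 = 12482325.0 C/s


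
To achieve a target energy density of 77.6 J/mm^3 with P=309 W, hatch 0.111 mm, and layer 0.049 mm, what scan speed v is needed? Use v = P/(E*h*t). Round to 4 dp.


v = 309 / (77.6*0.111*0.049) = 732.1123 mm/s


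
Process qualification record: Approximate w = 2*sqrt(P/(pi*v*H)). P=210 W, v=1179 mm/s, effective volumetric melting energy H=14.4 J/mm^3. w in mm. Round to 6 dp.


w = 2*sqrt(210/(pi*1179*14.4)) = 0.125495 mm


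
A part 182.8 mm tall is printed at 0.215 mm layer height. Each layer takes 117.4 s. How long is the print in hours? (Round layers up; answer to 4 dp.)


Layers = ceil(182.8/0.215) = 851
t = 851 * 117.4 / 3600 = 27.7521 hrs


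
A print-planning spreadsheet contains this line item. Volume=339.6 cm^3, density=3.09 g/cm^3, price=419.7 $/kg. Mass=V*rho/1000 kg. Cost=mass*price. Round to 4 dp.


Mass = 339.6*3.09/1000 = 1.049364 kg
Cost = 1.049364 * 419.7 = 440.4181 $


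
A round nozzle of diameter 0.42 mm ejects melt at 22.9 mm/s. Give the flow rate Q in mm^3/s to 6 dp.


A = pi*(0.42/2)^2 = 0.13854424 mm^2
Q = 0.13854424 * 22.9 = 3.172663 mm^3/s


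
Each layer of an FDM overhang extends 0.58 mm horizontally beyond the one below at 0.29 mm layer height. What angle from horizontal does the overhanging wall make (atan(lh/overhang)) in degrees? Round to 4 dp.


angle = atan(0.29/0.58) = 26.5651 degrees


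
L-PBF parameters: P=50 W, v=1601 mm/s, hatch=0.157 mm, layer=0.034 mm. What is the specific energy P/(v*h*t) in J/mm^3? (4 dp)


Build rate = 1601 * 0.157 * 0.034 = 8.546138 mm^3/s
SE = 50 / 8.546138 = 5.8506 J/mm^3


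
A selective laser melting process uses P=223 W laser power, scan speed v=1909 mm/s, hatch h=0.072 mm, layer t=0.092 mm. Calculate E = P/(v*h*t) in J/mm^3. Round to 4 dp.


E = 223 / (1909*0.072*0.092) = 17.6351 J/mm^3


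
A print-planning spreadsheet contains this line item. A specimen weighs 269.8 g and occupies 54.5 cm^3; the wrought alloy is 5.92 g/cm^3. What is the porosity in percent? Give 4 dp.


rho_part = 269.8 / 54.5 = 4.95045872 g/cm^3
Porosity = (1 - 4.95045872/5.92)*100 = 16.3774 %


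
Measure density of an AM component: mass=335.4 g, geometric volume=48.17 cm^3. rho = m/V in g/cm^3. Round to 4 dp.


rho = 335.4 / 48.17 = 6.9628 g/cm^3


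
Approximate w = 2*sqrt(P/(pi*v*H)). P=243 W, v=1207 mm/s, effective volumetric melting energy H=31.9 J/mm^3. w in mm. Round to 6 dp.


w = 2*sqrt(243/(pi*1207*31.9)) = 0.089642 mm


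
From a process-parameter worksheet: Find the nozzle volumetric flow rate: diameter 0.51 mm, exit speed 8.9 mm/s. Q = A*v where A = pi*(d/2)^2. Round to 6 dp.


A = pi*(0.51/2)^2 = 0.20428206 mm^2
Q = 0.20428206 * 8.9 = 1.81811 mm^3/s


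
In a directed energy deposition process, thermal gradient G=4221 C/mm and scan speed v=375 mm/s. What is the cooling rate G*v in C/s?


CR = 4221 * 375 = 1582875 C/s


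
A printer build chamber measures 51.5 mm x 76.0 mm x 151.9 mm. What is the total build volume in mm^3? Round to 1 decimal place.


V = 51.5 * 76.0 * 151.9 = 594536.6 mm^3


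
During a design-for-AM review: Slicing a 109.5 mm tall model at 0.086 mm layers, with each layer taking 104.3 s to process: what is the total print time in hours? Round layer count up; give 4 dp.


Layers = ceil(109.5/0.086) = 1274
t = 1274 * 104.3 / 3600 = 36.9106 hrs


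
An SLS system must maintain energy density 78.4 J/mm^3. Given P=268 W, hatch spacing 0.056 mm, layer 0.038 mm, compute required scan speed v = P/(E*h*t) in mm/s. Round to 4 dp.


v = 268 / (78.4*0.056*0.038) = 1606.3756 mm/s


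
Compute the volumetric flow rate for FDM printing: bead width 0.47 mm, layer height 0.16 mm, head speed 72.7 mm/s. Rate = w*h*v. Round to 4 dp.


Rate = 0.47 * 0.16 * 72.7 = 5.467 mm^3/s


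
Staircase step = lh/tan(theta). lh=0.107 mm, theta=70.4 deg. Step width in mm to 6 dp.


step = 0.107 / tan(70.4) = 0.038101 mm


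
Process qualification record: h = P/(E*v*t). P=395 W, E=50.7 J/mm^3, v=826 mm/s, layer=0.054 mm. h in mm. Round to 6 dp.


h = 395 / (50.7*826*0.054) = 0.174669 mm


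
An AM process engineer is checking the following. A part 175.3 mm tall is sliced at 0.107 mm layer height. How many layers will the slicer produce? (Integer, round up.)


Layers = ceil(175.3/0.107) = 1639


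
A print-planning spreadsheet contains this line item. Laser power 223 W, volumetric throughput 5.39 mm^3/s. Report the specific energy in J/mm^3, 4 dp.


SE = 223 / 5.39 = 41.3729 J/mm^3


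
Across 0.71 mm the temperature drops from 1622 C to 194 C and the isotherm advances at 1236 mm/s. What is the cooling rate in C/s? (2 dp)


G = (1622-194)/0.71 = 2011.26760563 C/mm
CR = 2011.26760563 * 1236 = 2485926.76 C/s


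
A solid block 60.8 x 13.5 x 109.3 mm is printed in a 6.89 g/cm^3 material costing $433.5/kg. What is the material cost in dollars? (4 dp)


V = 60.8 * 13.5 * 109.3 = 89713.44 mm^3 = 89.71344 cm^3
Mass = 89.71344 * 6.89 / 1000 = 0.6181256 kg
Cost = 0.6181256 * 433.5 = 267.9574 $


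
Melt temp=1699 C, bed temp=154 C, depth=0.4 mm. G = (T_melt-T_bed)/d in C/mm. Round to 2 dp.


G = (1699-154)/0.4 = 3862.5 C/mm


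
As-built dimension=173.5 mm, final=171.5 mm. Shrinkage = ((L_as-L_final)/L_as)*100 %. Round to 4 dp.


Shrinkage = ((173.5-171.5)/173.5)*100 = 1.1527 %


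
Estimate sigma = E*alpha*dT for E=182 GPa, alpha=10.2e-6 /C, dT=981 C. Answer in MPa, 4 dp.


sigma = 182*1000 * 10.2e-6 * 981 = 1821.1284 MPa


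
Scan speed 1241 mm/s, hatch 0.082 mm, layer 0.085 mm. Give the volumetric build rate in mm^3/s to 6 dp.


Rate = 1241 * 0.082 * 0.085 = 8.64977 mm^3/s


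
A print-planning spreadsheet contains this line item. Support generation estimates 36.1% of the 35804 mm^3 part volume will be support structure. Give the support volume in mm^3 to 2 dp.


V_support = 35804 * 0.361 = 12925.24 mm^3


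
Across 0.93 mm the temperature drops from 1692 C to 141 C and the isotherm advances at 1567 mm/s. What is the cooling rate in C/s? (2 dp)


G = (1692-141)/0.93 = 1667.74193548 C/mm
CR = 1667.74193548 * 1567 = 2613351.61 C/s


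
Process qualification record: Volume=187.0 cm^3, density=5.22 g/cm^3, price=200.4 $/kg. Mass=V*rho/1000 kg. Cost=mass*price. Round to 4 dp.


Mass = 187.0*5.22/1000 = 0.97614 kg
Cost = 0.97614 * 200.4 = 195.6185 $


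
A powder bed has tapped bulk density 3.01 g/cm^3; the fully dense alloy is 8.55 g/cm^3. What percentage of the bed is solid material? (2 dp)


Packing = (3.01/8.55)*100 = 35.2 %


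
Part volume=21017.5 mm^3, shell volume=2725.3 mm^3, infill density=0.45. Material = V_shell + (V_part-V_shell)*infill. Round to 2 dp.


V_infill = (21017.5 - 2725.3) * 0.45 = 8231.49
V_total = 2725.3 + 8231.49 = 10956.79 mm^3


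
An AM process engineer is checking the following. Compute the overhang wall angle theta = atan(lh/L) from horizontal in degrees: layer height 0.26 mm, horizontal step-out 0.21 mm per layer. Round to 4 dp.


angle = atan(0.26/0.21) = 51.0725 degrees


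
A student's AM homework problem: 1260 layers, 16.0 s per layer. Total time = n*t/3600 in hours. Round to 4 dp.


t = 1260 * 16.0 / 3600 = 5.6 hrs


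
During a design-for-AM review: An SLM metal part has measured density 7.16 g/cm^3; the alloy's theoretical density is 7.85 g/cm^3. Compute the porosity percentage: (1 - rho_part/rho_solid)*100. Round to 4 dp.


Porosity = (1-7.16/7.85)*100 = 8.7898 %


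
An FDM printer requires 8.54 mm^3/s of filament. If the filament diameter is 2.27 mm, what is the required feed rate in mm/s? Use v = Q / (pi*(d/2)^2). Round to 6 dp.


A = pi*(2.27/2)^2 = 4.047078
v = 8.54 / 4.047078 = 2.110164 mm/s


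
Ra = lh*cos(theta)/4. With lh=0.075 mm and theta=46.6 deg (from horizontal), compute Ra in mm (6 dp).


Ra = 0.075 * cos(46.6) / 4 = 0.012883 mm


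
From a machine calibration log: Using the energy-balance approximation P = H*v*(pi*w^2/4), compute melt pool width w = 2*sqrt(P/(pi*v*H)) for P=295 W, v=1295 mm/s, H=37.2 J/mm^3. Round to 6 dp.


w = 2*sqrt(295/(pi*1295*37.2)) = 0.0883 mm


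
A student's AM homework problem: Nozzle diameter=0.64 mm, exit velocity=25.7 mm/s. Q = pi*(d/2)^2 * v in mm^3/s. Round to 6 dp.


A = pi*(0.64/2)^2 = 0.32169909 mm^2
Q = 0.32169909 * 25.7 = 8.267667 mm^3/s


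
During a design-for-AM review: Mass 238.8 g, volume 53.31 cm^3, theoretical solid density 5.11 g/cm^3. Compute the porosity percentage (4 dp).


rho_part = 238.8 / 53.31 = 4.47945976 g/cm^3
Porosity = (1 - 4.47945976/5.11)*100 = 12.3393 %


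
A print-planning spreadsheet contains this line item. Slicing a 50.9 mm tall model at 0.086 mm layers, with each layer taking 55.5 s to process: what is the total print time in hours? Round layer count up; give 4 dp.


Layers = ceil(50.9/0.086) = 592
t = 592 * 55.5 / 3600 = 9.1267 hrs


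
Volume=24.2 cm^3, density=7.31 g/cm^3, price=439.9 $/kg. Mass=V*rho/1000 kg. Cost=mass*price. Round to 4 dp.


Mass = 24.2*7.31/1000 = 0.176902 kg
Cost = 0.176902 * 439.9 = 77.8192 $


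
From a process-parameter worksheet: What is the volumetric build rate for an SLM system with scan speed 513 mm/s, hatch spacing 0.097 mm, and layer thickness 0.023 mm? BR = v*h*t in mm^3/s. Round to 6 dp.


Rate = 513 * 0.097 * 0.023 = 1.144503 mm^3/s


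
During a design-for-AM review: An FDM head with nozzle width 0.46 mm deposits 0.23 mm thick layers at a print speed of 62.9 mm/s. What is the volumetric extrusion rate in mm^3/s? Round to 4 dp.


Rate = 0.46 * 0.23 * 62.9 = 6.6548 mm^3/s


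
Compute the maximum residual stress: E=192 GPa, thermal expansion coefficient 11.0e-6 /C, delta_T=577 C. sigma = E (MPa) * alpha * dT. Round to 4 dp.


sigma = 192*1000 * 11.0e-6 * 577 = 1218.624 MPa


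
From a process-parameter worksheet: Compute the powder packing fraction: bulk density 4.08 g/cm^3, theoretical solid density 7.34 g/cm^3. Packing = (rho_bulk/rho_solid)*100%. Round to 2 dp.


Packing = (4.08/7.34)*100 = 55.59 %


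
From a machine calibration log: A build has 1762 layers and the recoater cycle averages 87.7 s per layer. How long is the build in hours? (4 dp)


t = 1762 * 87.7 / 3600 = 42.9243 hrs


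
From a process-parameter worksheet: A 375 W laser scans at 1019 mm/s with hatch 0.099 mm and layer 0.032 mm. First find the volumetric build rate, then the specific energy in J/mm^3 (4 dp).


Build rate = 1019 * 0.099 * 0.032 = 3.228192 mm^3/s
SE = 375 / 3.228192 = 116.1641 J/mm^3


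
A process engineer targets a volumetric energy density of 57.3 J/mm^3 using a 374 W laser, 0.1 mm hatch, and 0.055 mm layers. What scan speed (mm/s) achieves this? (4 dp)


v = 374 / (57.3*0.1*0.055) = 1186.7365 mm/s


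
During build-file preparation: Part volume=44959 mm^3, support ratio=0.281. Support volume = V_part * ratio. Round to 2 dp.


V_support = 44959 * 0.281 = 12633.48 mm^3


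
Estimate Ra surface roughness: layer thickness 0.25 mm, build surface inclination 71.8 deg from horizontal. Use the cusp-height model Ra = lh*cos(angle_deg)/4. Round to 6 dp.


Ra = 0.25 * cos(71.8) / 4 = 0.019521 mm


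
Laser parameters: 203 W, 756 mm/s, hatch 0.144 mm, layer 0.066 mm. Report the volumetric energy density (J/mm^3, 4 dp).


E = 203 / (756*0.144*0.066) = 28.2532 J/mm^3


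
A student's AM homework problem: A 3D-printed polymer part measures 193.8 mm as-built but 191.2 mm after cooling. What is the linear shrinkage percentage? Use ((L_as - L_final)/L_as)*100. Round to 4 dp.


Shrinkage = ((193.8-191.2)/193.8)*100 = 1.3416 %


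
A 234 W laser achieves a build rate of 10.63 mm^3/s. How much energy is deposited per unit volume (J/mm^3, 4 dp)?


SE = 234 / 10.63 = 22.0132 J/mm^3


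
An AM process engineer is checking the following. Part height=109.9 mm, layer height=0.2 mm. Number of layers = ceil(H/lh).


Layers = ceil(109.9/0.2) = 550


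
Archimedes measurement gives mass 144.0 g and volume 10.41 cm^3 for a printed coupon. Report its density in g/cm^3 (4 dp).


rho = 144.0 / 10.41 = 13.8329 g/cm^3


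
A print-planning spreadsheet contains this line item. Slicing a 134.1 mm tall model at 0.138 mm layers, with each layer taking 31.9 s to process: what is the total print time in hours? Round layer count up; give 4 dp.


Layers = ceil(134.1/0.138) = 972
t = 972 * 31.9 / 3600 = 8.613 hrs


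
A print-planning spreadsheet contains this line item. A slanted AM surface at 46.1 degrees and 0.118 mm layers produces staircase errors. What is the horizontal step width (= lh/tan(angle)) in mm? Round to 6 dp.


step = 0.118 / tan(46.1) = 0.113554 mm


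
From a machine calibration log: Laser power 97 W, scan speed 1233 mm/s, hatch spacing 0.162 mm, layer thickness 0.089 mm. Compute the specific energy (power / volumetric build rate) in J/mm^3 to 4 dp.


Build rate = 1233 * 0.162 * 0.089 = 17.777394 mm^3/s
SE = 97 / 17.777394 = 5.4564 J/mm^3


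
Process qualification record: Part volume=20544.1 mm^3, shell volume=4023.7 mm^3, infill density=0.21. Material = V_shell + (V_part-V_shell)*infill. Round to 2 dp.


V_infill = (20544.1 - 4023.7) * 0.21 = 3469.28
V_total = 4023.7 + 3469.28 = 7492.98 mm^3


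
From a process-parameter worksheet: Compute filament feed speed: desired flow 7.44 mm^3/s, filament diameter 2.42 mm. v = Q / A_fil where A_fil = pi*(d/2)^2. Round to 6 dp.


A = pi*(2.42/2)^2 = 4.599606
v = 7.44 / 4.599606 = 1.61753 mm/s


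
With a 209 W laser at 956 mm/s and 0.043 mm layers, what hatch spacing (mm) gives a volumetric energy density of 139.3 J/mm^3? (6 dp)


h = 209 / (139.3*956*0.043) = 0.036498 mm


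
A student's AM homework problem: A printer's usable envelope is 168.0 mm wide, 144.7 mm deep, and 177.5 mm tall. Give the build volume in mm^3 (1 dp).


V = 168.0 * 144.7 * 177.5 = 4314954.0 mm^3


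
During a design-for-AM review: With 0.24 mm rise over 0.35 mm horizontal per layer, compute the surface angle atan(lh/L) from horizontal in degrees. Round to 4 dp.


angle = atan(0.24/0.35) = 34.439 degrees


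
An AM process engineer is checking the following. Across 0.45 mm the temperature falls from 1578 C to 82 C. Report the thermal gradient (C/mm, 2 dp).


G = (1578-82)/0.45 = 3324.44 C/mm


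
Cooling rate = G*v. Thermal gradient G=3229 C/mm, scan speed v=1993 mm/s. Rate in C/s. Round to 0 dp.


CR = 3229 * 1993 = 6435397 C/s


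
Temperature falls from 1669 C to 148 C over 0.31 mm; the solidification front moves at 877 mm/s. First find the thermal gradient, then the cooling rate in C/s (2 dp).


G = (1669-148)/0.31 = 4906.4516129 C/mm
CR = 4906.4516129 * 877 = 4302958.06 C/s


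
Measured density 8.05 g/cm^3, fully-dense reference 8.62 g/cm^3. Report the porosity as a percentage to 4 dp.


Porosity = (1-8.05/8.62)*100 = 6.6125 %


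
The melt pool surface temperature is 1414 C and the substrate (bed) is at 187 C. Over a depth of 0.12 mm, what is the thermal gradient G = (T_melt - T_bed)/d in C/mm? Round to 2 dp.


G = (1414-187)/0.12 = 10225.0 C/mm


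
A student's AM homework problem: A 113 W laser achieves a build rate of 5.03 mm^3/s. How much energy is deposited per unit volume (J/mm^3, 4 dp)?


SE = 113 / 5.03 = 22.4652 J/mm^3


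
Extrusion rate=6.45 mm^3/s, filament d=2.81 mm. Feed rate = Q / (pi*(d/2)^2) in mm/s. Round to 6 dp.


A = pi*(2.81/2)^2 = 6.201582
v = 6.45 / 6.201582 = 1.040057 mm/s


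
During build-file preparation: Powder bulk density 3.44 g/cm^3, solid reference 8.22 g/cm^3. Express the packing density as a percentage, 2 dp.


Packing = (3.44/8.22)*100 = 41.85 %


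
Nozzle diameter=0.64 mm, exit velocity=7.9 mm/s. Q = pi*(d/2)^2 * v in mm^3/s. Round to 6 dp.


A = pi*(0.64/2)^2 = 0.32169909 mm^2
Q = 0.32169909 * 7.9 = 2.541423 mm^3/s


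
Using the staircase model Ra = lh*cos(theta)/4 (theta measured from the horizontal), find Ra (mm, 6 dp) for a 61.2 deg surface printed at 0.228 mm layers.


Ra = 0.228 * cos(61.2) / 4 = 0.02746 mm


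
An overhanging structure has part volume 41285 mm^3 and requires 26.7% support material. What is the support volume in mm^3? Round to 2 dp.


V_support = 41285 * 0.267 = 11023.1 mm^3


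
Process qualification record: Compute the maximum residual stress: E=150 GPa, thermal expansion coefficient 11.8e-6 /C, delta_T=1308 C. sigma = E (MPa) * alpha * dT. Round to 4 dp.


sigma = 150*1000 * 11.8e-6 * 1308 = 2315.16 MPa


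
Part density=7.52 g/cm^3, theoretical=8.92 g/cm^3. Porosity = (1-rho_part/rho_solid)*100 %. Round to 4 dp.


Porosity = (1-7.52/8.92)*100 = 15.6951 %


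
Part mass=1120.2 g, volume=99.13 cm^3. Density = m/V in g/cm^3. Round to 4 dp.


rho = 1120.2 / 99.13 = 11.3003 g/cm^3


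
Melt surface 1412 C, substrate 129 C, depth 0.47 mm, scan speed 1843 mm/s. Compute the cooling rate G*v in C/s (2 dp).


G = (1412-129)/0.47 = 2729.78723404 C/mm
CR = 2729.78723404 * 1843 = 5030997.87 C/s


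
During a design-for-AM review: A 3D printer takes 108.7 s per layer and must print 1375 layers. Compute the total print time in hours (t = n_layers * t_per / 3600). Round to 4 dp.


t = 1375 * 108.7 / 3600 = 41.5174 hrs


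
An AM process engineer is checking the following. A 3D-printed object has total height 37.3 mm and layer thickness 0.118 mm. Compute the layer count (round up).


Layers = ceil(37.3/0.118) = 317


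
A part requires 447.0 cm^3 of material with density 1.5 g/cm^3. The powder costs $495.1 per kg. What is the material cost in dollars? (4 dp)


Mass = 447.0*1.5/1000 = 0.6705 kg
Cost = 0.6705 * 495.1 = 331.9646 $


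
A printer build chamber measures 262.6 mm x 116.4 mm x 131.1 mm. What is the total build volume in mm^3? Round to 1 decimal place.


V = 262.6 * 116.4 * 131.1 = 4007286.5 mm^3


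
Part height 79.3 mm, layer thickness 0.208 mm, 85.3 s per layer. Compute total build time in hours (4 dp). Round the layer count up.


Layers = ceil(79.3/0.208) = 382
t = 382 * 85.3 / 3600 = 9.0513 hrs


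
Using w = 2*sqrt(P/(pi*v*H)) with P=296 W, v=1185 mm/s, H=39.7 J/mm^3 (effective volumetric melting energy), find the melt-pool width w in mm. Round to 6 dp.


w = 2*sqrt(296/(pi*1185*39.7)) = 0.089505 mm


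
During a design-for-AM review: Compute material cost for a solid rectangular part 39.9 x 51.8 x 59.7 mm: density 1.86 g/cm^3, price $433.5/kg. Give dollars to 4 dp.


V = 39.9 * 51.8 * 59.7 = 123389.154 mm^3 = 123.389154 cm^3
Mass = 123.389154 * 1.86 / 1000 = 0.22950383 kg
Cost = 0.22950383 * 433.5 = 99.4899 $


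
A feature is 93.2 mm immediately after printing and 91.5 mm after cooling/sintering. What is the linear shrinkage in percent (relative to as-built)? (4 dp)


Shrinkage = ((93.2-91.5)/93.2)*100 = 1.824 %


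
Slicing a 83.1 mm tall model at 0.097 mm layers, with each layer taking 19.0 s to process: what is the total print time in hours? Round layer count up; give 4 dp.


Layers = ceil(83.1/0.097) = 857
t = 857 * 19.0 / 3600 = 4.5231 hrs


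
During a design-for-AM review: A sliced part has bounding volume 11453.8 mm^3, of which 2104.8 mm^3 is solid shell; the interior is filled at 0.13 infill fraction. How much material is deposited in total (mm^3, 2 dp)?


V_infill = (11453.8 - 2104.8) * 0.13 = 1215.37
V_total = 2104.8 + 1215.37 = 3320.17 mm^3


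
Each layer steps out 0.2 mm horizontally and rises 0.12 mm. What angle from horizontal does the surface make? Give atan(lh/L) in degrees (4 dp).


angle = atan(0.12/0.2) = 30.9638 degrees


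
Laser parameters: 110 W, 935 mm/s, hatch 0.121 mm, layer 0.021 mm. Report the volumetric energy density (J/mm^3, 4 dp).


E = 110 / (935*0.121*0.021) = 46.2995 J/mm^3


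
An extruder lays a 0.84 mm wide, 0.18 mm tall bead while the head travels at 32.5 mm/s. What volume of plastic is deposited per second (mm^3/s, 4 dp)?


Rate = 0.84 * 0.18 * 32.5 = 4.914 mm^3/s


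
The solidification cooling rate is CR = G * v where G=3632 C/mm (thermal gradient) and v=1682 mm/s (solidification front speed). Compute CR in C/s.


CR = 3632 * 1682 = 6109024 C/s


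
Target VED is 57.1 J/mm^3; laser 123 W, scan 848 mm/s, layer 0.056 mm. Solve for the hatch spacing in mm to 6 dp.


h = 123 / (57.1*848*0.056) = 0.045361 mm


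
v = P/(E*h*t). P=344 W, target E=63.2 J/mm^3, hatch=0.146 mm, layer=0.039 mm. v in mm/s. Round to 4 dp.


v = 344 / (63.2*0.146*0.039) = 955.9252 mm/s


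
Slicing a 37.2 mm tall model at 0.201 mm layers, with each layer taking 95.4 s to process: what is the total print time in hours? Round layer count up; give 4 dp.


Layers = ceil(37.2/0.201) = 186
t = 186 * 95.4 / 3600 = 4.929 hrs


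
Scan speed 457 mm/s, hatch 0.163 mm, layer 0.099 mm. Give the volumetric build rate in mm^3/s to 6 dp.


Rate = 457 * 0.163 * 0.099 = 7.374609 mm^3/s


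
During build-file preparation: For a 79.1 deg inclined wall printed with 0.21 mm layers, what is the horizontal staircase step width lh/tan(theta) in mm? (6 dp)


step = 0.21 / tan(79.1) = 0.04044 mm


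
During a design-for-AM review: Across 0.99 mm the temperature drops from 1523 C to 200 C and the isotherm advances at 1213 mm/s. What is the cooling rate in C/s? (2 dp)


G = (1523-200)/0.99 = 1336.36363636 C/mm
CR = 1336.36363636 * 1213 = 1621009.09 C/s


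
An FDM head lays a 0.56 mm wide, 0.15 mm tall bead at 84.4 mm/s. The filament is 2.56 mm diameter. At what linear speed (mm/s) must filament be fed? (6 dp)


Q = 0.56 * 0.15 * 84.4 = 7.0896 mm^3/s
A_fil = pi*(2.56/2)^2 = 5.1471854 mm^2
v_feed = 7.0896 / 5.1471854 = 1.377374 mm/s


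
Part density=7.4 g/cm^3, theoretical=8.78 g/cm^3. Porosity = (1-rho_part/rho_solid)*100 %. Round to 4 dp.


Porosity = (1-7.4/8.78)*100 = 15.7175 %


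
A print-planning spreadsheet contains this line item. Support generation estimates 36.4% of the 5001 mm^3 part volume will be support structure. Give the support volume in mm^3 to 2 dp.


V_support = 5001 * 0.364 = 1820.36 mm^3


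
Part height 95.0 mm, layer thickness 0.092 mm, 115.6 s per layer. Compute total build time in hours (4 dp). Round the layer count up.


Layers = ceil(95.0/0.092) = 1033
t = 1033 * 115.6 / 3600 = 33.1708 hrs


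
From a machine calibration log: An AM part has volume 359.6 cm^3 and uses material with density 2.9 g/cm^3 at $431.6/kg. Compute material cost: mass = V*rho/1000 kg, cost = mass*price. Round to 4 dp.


Mass = 359.6*2.9/1000 = 1.04284 kg
Cost = 1.04284 * 431.6 = 450.0897 $


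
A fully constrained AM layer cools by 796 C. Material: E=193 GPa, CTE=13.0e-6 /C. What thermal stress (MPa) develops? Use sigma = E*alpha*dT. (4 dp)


sigma = 193*1000 * 13.0e-6 * 796 = 1997.164 MPa


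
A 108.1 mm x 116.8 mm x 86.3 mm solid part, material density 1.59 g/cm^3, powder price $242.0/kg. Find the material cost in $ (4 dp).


V = 108.1 * 116.8 * 86.3 = 1089630.704 mm^3 = 1089.630704 cm^3
Mass = 1089.630704 * 1.59 / 1000 = 1.73251282 kg
Cost = 1.73251282 * 242.0 = 419.2681 $


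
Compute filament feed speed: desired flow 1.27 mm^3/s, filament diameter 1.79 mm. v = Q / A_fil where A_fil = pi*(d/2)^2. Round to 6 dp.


A = pi*(1.79/2)^2 = 2.516494
v = 1.27 / 2.516494 = 0.50467 mm/s


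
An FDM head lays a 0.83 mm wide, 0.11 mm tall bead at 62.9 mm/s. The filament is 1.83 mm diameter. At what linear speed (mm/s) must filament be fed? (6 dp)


Q = 0.83 * 0.11 * 62.9 = 5.74277 mm^3/s
A_fil = pi*(1.83/2)^2 = 2.63021991 mm^2
v_feed = 5.74277 / 2.63021991 = 2.18338 mm/s


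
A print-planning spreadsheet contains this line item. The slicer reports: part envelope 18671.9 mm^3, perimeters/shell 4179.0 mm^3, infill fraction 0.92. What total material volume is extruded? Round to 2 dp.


V_infill = (18671.9 - 4179.0) * 0.92 = 13333.47
V_total = 4179.0 + 13333.47 = 17512.47 mm^3


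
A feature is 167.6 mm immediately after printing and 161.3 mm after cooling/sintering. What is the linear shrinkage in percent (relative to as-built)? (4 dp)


Shrinkage = ((167.6-161.3)/167.6)*100 = 3.7589 %


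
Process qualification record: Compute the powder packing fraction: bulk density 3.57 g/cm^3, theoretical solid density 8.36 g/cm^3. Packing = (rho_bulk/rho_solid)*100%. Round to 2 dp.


Packing = (3.57/8.36)*100 = 42.7 %


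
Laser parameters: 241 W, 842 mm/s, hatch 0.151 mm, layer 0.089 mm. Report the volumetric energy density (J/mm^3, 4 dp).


E = 241 / (842*0.151*0.089) = 21.298 J/mm^3


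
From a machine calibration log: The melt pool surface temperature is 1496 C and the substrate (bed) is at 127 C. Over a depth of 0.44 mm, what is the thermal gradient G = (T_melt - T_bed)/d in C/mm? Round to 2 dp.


G = (1496-127)/0.44 = 3111.36 C/mm


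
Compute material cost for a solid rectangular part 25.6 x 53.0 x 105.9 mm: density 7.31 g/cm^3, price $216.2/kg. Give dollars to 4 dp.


V = 25.6 * 53.0 * 105.9 = 143685.12 mm^3 = 143.68512 cm^3
Mass = 143.68512 * 7.31 / 1000 = 1.05033823 kg
Cost = 1.05033823 * 216.2 = 227.0831 $


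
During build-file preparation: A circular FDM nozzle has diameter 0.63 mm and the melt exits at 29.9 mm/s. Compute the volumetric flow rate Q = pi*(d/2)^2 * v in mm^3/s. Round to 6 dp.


A = pi*(0.63/2)^2 = 0.31172453 mm^2
Q = 0.31172453 * 29.9 = 9.320563 mm^3/s


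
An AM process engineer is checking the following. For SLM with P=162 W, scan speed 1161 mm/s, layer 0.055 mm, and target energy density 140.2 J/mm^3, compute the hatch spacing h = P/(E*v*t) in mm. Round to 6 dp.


h = 162 / (140.2*1161*0.055) = 0.018096 mm


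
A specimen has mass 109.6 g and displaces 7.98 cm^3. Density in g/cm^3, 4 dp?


rho = 109.6 / 7.98 = 13.7343 g/cm^3


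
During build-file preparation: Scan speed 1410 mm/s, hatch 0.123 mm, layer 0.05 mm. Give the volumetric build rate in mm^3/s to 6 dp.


Rate = 1410 * 0.123 * 0.05 = 8.6715 mm^3/s


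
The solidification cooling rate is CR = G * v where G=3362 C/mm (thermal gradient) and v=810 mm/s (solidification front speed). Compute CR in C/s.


CR = 3362 * 810 = 2723220 C/s


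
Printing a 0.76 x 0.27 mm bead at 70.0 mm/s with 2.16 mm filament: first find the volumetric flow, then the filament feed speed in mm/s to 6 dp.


Q = 0.76 * 0.27 * 70.0 = 14.364 mm^3/s
A_fil = pi*(2.16/2)^2 = 3.66435367 mm^2
v_feed = 14.364 / 3.66435367 = 3.919927 mm/s


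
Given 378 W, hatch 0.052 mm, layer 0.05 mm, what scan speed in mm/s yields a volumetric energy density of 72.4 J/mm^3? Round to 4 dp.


v = 378 / (72.4*0.052*0.05) = 2008.0748 mm/s


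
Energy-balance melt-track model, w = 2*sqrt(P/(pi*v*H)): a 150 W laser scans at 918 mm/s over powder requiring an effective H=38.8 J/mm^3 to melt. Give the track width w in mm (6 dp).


w = 2*sqrt(150/(pi*918*38.8)) = 0.073226 mm


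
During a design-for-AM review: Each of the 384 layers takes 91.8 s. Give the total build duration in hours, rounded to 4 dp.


t = 384 * 91.8 / 3600 = 9.792 hrs


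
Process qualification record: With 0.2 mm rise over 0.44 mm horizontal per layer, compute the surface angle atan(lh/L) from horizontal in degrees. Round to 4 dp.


angle = atan(0.2/0.44) = 24.444 degrees


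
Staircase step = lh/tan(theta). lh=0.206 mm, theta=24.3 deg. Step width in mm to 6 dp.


step = 0.206 / tan(24.3) = 0.456239 mm


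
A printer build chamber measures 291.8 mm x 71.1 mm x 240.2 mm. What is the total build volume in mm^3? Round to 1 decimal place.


V = 291.8 * 71.1 * 240.2 = 4983424.6 mm^3


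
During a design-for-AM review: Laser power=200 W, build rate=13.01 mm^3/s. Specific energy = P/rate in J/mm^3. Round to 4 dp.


SE = 200 / 13.01 = 15.3728 J/mm^3


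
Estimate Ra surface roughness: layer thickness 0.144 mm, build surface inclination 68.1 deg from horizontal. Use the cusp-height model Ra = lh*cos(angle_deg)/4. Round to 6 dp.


Ra = 0.144 * cos(68.1) / 4 = 0.013428 mm


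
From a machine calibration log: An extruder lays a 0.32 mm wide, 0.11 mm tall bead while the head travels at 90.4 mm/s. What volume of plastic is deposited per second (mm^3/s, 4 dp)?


Rate = 0.32 * 0.11 * 90.4 = 3.1821 mm^3/s


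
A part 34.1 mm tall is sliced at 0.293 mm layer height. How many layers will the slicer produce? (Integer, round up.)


Layers = ceil(34.1/0.293) = 117


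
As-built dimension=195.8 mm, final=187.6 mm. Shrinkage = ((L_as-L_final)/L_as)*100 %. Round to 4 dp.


Shrinkage = ((195.8-187.6)/195.8)*100 = 4.1879 %


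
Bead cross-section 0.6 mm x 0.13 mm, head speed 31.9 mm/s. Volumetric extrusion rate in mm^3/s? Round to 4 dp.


Rate = 0.6 * 0.13 * 31.9 = 2.4882 mm^3/s


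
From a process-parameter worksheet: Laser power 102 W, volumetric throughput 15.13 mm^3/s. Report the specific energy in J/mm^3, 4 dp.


SE = 102 / 15.13 = 6.7416 J/mm^3


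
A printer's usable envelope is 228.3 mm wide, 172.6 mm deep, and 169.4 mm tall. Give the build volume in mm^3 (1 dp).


V = 228.3 * 172.6 * 169.4 = 6675135.9 mm^3


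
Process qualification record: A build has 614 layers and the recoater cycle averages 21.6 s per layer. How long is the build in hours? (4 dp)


t = 614 * 21.6 / 3600 = 3.684 hrs
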